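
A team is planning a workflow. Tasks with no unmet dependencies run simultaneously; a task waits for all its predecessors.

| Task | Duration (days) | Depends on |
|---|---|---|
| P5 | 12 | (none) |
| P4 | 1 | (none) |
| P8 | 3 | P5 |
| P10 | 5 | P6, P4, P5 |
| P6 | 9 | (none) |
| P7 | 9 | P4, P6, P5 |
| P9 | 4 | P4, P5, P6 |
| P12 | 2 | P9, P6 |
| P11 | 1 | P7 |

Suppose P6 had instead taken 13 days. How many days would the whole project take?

The binding path is P5→P7→P11 = 12+9+1 = 22; finish at 22 days.
P6 has 3 days of float (longest path through it is 19).
The binding chain switches to P6→P7→P11 = 13+9+1 = 23; finish 23 days.

23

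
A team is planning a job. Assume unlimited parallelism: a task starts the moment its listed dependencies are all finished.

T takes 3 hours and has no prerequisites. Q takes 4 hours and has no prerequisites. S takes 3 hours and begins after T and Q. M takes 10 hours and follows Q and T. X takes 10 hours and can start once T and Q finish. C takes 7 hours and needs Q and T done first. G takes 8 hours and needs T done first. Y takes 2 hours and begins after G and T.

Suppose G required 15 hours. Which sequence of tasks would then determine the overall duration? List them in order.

As given, the longest chain is Q→M = 4+10 = 14, so the finish is 14 hours.
G is off the critical path — its longest chain is 13 hours, giving 1 of slack.
Now T→G→Y = 3+15+2 = 20 is longest, so the finish becomes 20 hours.

T, G, Y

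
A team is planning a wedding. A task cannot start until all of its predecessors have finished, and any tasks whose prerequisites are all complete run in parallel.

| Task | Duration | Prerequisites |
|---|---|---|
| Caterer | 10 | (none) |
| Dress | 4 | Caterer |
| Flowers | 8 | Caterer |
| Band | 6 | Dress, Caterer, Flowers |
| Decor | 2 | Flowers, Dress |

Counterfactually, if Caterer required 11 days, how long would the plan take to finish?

25

As given, the longest chain is Caterer→Flowers→Band = 10+8+6 = 24, so the finish is 24 days.
Since Caterer is critical, the +1 change carries straight to that chain (now 25 days).
No other chain overtakes it, so the finish is 25 days.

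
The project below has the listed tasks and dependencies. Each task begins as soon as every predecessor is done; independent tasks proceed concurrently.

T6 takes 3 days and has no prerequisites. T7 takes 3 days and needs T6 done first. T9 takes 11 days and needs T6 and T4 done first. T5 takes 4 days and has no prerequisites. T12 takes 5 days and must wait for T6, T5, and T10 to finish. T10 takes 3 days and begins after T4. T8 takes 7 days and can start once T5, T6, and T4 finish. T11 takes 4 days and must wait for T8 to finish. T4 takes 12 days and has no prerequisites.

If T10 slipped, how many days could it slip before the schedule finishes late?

T4→T8→T11 = 12+7+4 = 23 sets the makespan at 23 days.
Longest path through T10: 20 days (earliest finish 15, latest finish 18).
Slack of T10 = 15 − 12 = 3 days.

3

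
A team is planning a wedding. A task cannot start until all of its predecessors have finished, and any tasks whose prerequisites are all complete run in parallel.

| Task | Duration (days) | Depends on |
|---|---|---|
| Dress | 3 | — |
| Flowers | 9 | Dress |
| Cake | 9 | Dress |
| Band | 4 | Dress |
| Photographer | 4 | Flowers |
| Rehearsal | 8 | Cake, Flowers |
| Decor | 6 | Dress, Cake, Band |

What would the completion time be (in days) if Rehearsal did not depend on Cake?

With the dependency in place, Dress→Flowers→Rehearsal = 3+9+8 = 20 sets the finish at 20 days.
Dropping Cake→Rehearsal doesn't change Rehearsal's earliest start (12); another predecessor still binds.
After: Dress→Flowers→Rehearsal = 3+9+8 = 20 → 20 days.

20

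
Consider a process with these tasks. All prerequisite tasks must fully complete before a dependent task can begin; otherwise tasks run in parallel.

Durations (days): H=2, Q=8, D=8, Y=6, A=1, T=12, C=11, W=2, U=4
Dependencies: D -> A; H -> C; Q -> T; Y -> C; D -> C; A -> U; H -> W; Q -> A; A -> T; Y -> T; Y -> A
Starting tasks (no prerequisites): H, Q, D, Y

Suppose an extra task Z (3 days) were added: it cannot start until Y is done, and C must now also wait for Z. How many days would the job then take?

Originally the job takes 21 days.
With Z inserted, C now waits for max(Y, D, H, Z).
New critical path: Q→A→T = 8+1+12 = 21 ⇒ 21 days.

21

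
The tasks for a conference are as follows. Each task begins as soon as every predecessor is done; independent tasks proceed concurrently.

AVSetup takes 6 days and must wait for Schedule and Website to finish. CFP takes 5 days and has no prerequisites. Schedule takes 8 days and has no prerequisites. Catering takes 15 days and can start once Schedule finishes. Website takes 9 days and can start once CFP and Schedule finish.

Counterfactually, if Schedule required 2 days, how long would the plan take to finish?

As given, the longest chain is Schedule→Website→AVSetup = 8+9+6 = 23, so the finish is 23 days.
Schedule lies on that path, so at 2 days the path becomes 17 days.
The binding chain switches to CFP→Website→AVSetup = 5+9+6 = 20; finish 20 days.

20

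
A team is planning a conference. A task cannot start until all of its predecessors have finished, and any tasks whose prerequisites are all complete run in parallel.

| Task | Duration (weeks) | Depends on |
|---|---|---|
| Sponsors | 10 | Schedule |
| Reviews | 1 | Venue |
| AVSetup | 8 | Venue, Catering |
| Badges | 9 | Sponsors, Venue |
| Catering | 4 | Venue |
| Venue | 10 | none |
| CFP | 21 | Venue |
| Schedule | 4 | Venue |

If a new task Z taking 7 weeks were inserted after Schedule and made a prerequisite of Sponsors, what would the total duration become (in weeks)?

40

Originally the conference takes 33 weeks.
With Z inserted, Sponsors now waits for max(Schedule, Z).
New critical path: Venue→Schedule→Z→Sponsors→Badges = 10+4+7+10+9 = 40 ⇒ 40 weeks.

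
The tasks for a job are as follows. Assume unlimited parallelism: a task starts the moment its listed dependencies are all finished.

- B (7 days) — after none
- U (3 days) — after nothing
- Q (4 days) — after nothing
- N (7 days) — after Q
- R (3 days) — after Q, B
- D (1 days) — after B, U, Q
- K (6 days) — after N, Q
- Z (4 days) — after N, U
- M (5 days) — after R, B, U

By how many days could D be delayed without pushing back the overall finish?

The longest chain is Q→N→K = 4+7+6 = 17; overall finish 17 days.
Longest path through D: 8 days (earliest finish 8, latest finish 17).
So D can slip 17 − 8 = 9 days.

9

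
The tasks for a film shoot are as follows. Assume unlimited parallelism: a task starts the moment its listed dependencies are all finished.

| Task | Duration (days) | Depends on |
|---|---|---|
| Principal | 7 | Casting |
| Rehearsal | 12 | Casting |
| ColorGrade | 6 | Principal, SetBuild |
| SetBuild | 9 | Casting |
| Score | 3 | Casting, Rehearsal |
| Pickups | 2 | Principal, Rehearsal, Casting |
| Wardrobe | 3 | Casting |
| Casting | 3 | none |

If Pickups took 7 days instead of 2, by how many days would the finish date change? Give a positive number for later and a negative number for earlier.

As given, the longest chain is Casting→SetBuild→ColorGrade = 3+9+6 = 18, so the finish is 18 days.
The longest path through Pickups is only 17 days, so Pickups has float 1.
Now Casting→Rehearsal→Pickups = 3+12+7 = 22 is longest, so the finish becomes 22 days.
Change in finish: 22 − 18 = +4 days.

4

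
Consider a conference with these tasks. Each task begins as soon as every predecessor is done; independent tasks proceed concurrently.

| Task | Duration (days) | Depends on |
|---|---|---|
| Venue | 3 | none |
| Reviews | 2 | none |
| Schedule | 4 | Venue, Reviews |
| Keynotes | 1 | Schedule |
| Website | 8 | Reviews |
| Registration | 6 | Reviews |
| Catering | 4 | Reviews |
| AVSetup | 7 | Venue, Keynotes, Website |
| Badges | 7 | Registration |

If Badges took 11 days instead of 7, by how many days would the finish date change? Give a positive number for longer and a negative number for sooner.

Baseline: Reviews→Website→AVSetup = 2+8+7 = 17 → 17 days.
Badges is off the critical path — its longest chain is 15 days, giving 2 of slack.
Now Reviews→Registration→Badges = 2+6+11 = 19 is longest, so the finish becomes 19 days.
Change in finish: 19 − 17 = +2 days.

2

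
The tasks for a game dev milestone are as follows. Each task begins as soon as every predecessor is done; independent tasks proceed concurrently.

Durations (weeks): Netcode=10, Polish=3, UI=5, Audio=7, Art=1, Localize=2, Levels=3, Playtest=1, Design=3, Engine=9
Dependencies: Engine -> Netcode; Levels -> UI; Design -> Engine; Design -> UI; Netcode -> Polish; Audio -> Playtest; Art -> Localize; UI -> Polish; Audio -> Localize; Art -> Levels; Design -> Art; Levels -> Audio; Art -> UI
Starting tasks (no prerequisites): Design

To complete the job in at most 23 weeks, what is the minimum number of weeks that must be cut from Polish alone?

Current finish: 25 weeks; target: 23.
Polish is on every critical path, so each week cut from Polish cuts the finish by one (this holds down to a finish of 23).
Need 25 − 23 = 2 weeks off Polish → Polish becomes 1 week, finish becomes 23.

2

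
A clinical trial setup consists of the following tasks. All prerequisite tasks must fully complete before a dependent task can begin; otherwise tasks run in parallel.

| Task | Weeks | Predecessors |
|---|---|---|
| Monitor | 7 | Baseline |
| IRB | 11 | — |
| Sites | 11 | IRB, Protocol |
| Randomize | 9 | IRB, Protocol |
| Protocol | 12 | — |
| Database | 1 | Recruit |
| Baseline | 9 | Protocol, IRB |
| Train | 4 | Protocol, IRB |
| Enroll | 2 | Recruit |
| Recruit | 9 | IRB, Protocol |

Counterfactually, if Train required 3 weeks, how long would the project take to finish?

28

Critical path before the change: Protocol→Baseline→Monitor = 12+9+7 = 28 giving 28 weeks.
The longest path through Train is only 16 weeks, so Train has float 12.
That remains the longest chain; total 28 weeks.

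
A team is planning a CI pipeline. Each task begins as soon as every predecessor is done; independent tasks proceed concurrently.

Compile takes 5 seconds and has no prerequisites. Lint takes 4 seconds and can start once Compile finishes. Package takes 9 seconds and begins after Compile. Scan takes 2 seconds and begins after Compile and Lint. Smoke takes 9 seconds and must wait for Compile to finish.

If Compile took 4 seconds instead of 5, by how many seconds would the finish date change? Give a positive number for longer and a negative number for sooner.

-1

Baseline: Compile→Package = 5+9 = 14 → 14 seconds.
Since Compile is critical, the -1 change carries straight to that chain (now 13 seconds).
The critical path is still Compile→Package; finish is now 13 seconds.
Change in finish: 13 − 14 = -1 seconds.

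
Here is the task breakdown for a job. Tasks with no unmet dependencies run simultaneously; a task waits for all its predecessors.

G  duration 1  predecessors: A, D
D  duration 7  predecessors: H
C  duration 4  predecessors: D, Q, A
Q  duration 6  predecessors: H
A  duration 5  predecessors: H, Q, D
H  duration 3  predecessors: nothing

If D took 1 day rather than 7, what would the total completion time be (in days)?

The binding path is H→D→A→C = 3+7+5+4 = 19; finish at 19 days.
Since D is critical, the -6 change carries straight to that chain (now 13 days).
New critical path: H→Q→A→C = 3+6+5+4 = 18 ⇒ 18 days.

18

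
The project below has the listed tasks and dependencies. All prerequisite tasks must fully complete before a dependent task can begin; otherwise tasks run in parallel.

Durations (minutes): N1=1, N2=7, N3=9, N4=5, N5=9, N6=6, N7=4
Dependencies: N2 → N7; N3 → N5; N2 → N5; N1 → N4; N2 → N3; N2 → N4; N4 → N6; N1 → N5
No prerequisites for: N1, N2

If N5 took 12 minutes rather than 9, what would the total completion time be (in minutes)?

Critical path before the change: N2→N3→N5 = 7+9+9 = 25 giving 25 minutes.
N5 is on the critical path; changing it to 12 makes that path 28 minutes.
That remains the longest chain; total 28 minutes.

28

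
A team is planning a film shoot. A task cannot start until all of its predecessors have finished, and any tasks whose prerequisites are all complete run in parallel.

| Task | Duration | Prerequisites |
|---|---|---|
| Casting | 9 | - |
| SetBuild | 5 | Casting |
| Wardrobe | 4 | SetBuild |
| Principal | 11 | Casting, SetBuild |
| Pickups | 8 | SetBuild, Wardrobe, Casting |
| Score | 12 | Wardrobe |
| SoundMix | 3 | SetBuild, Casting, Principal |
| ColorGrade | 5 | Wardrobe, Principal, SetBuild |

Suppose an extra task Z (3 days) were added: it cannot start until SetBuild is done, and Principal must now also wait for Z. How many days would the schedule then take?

Originally the schedule takes 30 days.
With Z inserted, Principal now waits for max(Casting, SetBuild, Z).
New critical path: Casting→SetBuild→Z→Principal→ColorGrade = 9+5+3+11+5 = 33 ⇒ 33 days.

33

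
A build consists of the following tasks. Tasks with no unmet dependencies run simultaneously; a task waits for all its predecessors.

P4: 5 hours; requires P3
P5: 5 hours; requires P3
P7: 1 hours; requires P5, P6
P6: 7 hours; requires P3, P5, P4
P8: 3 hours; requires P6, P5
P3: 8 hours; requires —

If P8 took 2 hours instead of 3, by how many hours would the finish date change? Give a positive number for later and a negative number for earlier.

-1

Critical path before the change: P3→P4→P6→P8 = 8+5+7+3 = 23 giving 23 hours.
P8 lies on that path, so at 2 hours the path becomes 22 hours.
The critical path is still P3→P4→P6→P8; finish is now 22 hours.
Change in finish: 22 − 23 = -1 hours.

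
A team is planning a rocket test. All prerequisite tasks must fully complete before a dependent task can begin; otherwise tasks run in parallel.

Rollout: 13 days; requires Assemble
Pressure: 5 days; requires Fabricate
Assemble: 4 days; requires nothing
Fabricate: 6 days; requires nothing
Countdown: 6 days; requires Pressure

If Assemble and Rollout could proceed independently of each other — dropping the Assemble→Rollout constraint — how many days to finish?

Original critical path: Fabricate→Pressure→Countdown = 6+5+6 = 17 ⇒ 17 days.
Without Assemble→Rollout, Rollout's earliest start moves from 4 to 0.
New critical path: Fabricate→Pressure→Countdown = 6+5+6 = 17 ⇒ 17 days.

17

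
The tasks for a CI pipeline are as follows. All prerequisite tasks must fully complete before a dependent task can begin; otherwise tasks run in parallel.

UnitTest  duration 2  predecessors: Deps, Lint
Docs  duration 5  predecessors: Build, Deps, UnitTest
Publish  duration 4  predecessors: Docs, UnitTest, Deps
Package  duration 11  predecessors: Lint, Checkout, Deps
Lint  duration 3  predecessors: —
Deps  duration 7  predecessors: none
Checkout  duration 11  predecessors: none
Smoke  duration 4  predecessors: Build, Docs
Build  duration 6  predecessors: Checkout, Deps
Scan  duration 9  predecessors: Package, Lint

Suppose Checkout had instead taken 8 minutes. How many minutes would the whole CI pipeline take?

28

Baseline: Checkout→Package→Scan = 11+11+9 = 31 → 31 minutes.
Checkout is on the critical path; changing it to 8 makes that path 28 minutes.
That remains the longest chain; total 28 minutes.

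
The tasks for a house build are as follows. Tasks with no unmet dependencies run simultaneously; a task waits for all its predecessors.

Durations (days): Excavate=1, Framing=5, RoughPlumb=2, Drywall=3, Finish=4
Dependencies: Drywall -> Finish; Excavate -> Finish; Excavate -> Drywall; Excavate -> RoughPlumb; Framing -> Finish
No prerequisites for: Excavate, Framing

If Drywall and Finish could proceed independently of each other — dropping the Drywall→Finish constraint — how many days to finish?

Original critical path: Framing→Finish = 5+4 = 9 ⇒ 9 days.
Dropping Drywall→Finish doesn't change Finish's earliest start (5); another predecessor still binds.
The longest chain is now Framing→Finish = 5+4 = 9, so the project takes 9 days.

9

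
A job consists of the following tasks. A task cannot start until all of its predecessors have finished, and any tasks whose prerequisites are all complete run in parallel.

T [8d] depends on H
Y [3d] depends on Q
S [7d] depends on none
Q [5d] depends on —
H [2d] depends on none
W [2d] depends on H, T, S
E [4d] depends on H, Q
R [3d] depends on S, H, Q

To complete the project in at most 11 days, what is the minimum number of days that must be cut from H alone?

Current finish: 12 days; target: 11.
H is on every critical path, so each day cut from H cuts the finish by one (this holds down to a finish of 11).
Need 12 − 11 = 1 day off H → H becomes 1 day, finish becomes 11.

1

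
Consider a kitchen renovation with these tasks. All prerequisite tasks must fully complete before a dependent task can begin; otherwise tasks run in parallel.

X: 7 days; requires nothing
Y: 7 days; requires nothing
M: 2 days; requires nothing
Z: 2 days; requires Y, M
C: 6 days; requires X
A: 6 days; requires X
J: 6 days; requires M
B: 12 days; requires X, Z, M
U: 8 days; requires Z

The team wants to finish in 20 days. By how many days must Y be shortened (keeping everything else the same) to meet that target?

Current finish: 21 days; target: 20.
Y is on every critical path, so each day cut from Y cuts the finish by one (this holds down to a finish of 19).
Need 21 − 20 = 1 day off Y → Y becomes 6 days, finish becomes 20.

1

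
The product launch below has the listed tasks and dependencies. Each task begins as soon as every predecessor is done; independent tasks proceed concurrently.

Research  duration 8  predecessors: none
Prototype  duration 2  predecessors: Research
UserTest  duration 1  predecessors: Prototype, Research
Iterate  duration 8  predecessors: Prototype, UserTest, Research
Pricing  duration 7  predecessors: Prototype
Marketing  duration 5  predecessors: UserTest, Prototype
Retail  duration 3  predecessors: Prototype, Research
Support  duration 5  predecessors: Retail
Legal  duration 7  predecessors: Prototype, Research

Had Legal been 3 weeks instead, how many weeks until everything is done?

19

Baseline: Research→Prototype→UserTest→Iterate = 8+2+1+8 = 19 → 19 weeks.
Legal has 2 weeks of float (longest path through it is 17).
That remains the longest chain; total 19 weeks.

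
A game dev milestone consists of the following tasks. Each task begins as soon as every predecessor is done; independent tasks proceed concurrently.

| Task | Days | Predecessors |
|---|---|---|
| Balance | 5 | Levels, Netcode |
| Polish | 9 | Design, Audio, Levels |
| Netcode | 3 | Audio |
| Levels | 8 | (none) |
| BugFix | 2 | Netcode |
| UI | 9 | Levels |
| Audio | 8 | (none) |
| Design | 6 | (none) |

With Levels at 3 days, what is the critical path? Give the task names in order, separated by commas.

The binding path is Levels→UI = 8+9 = 17; finish at 17 days.
Levels is on the critical path; changing it to 3 makes that path 12 days.
The binding chain switches to Audio→Polish = 8+9 = 17; finish 17 days.

Audio, Polish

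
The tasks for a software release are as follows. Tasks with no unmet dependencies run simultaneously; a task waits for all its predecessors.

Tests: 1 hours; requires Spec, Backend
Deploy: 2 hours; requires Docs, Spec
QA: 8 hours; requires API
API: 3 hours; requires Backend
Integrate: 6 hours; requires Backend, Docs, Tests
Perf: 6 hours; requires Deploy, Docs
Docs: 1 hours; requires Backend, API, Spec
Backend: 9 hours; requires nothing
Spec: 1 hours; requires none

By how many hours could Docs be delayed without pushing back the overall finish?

0

The longest chain is Backend→API→Docs→Deploy→Perf = 9+3+1+2+6 = 21; overall finish 21 hours.
Docs finishes as early as 13 and must finish by 13.
So Docs can slip 13 − 13 = 0 hours.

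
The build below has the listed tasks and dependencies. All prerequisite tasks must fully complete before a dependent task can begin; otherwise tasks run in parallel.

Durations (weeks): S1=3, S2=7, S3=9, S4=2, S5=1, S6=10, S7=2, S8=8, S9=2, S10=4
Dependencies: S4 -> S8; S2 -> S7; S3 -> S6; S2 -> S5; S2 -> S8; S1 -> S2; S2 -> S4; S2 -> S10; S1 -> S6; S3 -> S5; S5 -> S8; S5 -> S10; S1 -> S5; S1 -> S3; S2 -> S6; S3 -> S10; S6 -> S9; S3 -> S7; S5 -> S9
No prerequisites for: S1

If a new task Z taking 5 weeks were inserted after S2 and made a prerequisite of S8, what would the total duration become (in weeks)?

Originally the job takes 24 weeks.
With Z inserted, S8 now waits for max(S5, S2, S4, Z).
New critical path: S1→S3→S6→S9 = 3+9+10+2 = 24 ⇒ 24 weeks.

24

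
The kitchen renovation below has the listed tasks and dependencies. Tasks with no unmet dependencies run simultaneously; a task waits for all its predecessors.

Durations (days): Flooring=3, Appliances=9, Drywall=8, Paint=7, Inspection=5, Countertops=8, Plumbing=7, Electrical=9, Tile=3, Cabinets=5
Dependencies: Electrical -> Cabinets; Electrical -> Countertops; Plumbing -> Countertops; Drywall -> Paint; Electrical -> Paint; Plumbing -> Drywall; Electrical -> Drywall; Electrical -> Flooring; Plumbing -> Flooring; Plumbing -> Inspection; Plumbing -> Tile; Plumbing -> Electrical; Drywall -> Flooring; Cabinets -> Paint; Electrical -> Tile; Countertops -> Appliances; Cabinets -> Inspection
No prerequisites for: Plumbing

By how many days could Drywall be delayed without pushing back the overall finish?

Plumbing→Electrical→Countertops→Appliances = 7+9+8+9 = 33 sets the makespan at 33 days.
Drywall finishes as early as 24 and must finish by 26.
So Drywall can slip 26 − 24 = 2 days.

2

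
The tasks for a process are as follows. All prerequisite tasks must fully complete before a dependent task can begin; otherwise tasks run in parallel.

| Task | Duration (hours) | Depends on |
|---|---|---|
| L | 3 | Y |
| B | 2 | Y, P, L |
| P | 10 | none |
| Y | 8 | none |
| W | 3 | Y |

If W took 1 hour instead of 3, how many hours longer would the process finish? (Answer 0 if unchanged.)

The binding path is Y→L→B = 8+3+2 = 13; finish at 13 hours.
The longest path through W is only 11 hours, so W has float 2.
That remains the longest chain; total 13 hours.
Change in finish: 13 − 13 = +0 hours.

0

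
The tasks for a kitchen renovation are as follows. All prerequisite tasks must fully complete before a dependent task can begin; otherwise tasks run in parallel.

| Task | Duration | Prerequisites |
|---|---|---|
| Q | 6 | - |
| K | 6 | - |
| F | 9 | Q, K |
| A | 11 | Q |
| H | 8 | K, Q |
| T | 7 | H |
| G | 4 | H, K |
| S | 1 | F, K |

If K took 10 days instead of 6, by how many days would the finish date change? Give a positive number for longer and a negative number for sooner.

4

The binding path is K→H→T = 6+8+7 = 21; finish at 21 days.
K lies on that path, so at 10 days the path becomes 25 days.
No other chain overtakes it, so the finish is 25 days.
Change in finish: 25 − 21 = +4 days.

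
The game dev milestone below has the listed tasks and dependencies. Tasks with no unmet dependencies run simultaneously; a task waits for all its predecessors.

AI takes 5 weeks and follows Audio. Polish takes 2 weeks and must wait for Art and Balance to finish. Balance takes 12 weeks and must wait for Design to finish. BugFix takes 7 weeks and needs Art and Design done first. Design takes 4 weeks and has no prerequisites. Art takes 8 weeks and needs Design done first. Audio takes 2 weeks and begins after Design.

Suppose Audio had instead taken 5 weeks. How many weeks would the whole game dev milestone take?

19

Baseline: Design→Art→BugFix = 4+8+7 = 19 → 19 weeks.
Audio is off the critical path — its longest chain is 11 weeks, giving 8 of slack.
The critical path is still Design→Art→BugFix; finish is now 19 weeks.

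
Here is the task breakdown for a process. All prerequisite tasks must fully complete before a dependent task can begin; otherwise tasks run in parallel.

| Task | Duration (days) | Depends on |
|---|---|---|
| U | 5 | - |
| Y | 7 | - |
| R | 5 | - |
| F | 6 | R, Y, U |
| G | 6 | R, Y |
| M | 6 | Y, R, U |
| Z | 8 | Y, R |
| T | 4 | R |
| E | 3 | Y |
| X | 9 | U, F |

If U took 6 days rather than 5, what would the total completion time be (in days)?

22

Actual critical path: Y→F→X = 7+6+9 = 22 ⇒ 22 days.
U is off the critical path — its longest chain is 20 days, giving 2 of slack.
No other chain overtakes it, so the finish is 22 days.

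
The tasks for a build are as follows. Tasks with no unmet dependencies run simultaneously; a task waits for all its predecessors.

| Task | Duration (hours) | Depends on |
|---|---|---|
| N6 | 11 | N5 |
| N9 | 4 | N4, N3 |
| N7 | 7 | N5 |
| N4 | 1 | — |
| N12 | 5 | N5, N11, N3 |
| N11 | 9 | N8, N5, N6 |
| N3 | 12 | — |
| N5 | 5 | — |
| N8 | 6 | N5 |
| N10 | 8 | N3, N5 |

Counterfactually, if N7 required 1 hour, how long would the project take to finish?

30

As given, the longest chain is N5→N6→N11→N12 = 5+11+9+5 = 30, so the finish is 30 hours.
The longest path through N7 is only 12 hours, so N7 has float 18.
The critical path is still N5→N6→N11→N12; finish is now 30 hours.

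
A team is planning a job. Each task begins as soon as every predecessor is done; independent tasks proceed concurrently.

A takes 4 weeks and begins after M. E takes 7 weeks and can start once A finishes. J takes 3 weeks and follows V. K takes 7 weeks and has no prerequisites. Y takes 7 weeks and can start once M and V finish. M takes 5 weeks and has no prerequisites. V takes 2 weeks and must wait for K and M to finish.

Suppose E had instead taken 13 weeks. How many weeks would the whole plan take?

22

Actual critical path: M→A→E = 5+4+7 = 16 ⇒ 16 weeks.
E is on the critical path; changing it to 13 makes that path 22 weeks.
That remains the longest chain; total 22 weeks.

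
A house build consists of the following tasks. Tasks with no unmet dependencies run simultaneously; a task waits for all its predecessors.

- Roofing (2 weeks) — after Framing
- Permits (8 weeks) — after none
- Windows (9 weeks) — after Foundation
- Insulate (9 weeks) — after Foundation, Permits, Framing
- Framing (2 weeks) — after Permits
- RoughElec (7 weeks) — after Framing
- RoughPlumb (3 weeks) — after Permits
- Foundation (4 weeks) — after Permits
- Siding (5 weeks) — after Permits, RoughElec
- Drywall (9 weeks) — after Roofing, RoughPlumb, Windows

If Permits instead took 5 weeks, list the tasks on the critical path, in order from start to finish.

Actual critical path: Permits→Foundation→Windows→Drywall = 8+4+9+9 = 30 ⇒ 30 weeks.
Permits is on the critical path; changing it to 5 makes that path 27 weeks.
The critical path is still Permits→Foundation→Windows→Drywall; finish is now 27 weeks.

Permits, Foundation, Windows, Drywall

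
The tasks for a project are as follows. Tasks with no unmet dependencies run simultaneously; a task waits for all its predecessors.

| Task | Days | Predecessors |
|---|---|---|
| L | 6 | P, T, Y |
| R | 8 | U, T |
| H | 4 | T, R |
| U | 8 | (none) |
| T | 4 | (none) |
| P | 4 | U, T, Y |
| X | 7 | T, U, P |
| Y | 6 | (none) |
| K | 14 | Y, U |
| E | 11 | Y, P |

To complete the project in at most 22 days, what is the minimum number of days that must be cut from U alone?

Current finish: 23 days; target: 22.
U is on every critical path, so each day cut from U cuts the finish by one (this holds down to a finish of 21).
Need 23 − 22 = 1 day off U → U becomes 7 days, finish becomes 22.

1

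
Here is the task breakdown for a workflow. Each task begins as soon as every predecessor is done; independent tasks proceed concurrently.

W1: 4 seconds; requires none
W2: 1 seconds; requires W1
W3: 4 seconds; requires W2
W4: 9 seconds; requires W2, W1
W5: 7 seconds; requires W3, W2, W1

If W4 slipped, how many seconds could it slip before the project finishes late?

The longest chain is W1→W2→W3→W5 = 4+1+4+7 = 16; overall finish 16 seconds.
The longest chain containing W4 totals 14 seconds.
Slack of W4 = 7 − 5 = 2 seconds.

2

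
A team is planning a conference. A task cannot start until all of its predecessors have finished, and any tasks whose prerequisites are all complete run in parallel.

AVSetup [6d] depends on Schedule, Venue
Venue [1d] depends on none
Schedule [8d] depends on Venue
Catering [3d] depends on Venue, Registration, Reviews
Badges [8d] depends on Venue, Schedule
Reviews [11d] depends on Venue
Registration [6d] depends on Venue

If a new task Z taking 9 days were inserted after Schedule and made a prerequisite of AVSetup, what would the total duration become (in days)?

Originally the project takes 17 days.
With Z inserted, AVSetup now waits for max(Schedule, Venue, Z).
New critical path: Venue→Schedule→Z→AVSetup = 1+8+9+6 = 24 ⇒ 24 days.

24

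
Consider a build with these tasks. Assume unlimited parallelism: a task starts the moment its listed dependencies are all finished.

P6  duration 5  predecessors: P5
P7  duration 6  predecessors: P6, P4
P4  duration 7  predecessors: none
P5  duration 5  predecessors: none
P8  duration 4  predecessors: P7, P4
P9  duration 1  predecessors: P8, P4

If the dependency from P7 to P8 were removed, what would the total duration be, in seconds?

With the dependency in place, P5→P6→P7→P8→P9 = 5+5+6+4+1 = 21 sets the finish at 21 seconds.
Without P7→P8, P8's earliest start moves from 16 to 7.
The longest chain is now P5→P6→P7 = 5+5+6 = 16, so the schedule takes 16 seconds.

16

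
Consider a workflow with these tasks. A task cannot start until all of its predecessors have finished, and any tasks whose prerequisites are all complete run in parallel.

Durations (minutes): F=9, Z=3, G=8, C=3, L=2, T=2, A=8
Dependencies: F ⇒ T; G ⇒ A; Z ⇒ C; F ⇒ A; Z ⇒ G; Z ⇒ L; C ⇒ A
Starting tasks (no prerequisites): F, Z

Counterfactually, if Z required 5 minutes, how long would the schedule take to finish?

The binding path is Z→G→A = 3+8+8 = 19; finish at 19 minutes.
Z lies on that path, so at 5 minutes the path becomes 21 minutes.
No other chain overtakes it, so the finish is 21 minutes.

21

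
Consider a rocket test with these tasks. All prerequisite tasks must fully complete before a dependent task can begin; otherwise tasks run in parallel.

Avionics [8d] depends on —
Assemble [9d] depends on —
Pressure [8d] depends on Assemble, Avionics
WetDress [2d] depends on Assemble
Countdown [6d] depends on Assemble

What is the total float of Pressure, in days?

Assemble→Pressure = 9+8 = 17 sets the makespan at 17 days.
Longest path through Pressure: 17 days (earliest finish 17, latest finish 17).
Slack of Pressure = 9 − 9 = 0 days.

0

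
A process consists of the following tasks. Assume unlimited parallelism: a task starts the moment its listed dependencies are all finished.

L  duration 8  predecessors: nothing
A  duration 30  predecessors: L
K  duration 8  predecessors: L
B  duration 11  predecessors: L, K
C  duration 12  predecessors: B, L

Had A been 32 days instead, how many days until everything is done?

40

As given, the longest chain is L→K→B→C = 8+8+11+12 = 39, so the finish is 39 days.
The longest path through A is only 38 days, so A has float 1.
The binding chain switches to L→A = 8+32 = 40; finish 40 days.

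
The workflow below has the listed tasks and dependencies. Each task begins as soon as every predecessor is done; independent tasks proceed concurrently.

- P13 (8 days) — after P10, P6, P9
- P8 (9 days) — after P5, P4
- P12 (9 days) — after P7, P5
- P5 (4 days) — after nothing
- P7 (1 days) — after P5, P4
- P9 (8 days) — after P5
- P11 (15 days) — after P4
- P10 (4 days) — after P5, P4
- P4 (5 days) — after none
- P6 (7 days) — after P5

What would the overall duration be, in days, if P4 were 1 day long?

The binding path is P4→P11 = 5+15 = 20; finish at 20 days.
P4 is on the critical path; changing it to 1 makes that path 16 days.
Now P5→P9→P13 = 4+8+8 = 20 is longest, so the finish becomes 20 days.

20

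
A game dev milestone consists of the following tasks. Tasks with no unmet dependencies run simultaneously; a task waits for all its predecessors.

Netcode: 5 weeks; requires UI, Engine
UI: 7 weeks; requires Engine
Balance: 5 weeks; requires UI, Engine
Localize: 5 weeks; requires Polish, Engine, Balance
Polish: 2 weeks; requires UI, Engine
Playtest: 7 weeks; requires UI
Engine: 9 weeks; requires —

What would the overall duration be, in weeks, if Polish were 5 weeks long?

26

Baseline: Engine→UI→Balance→Localize = 9+7+5+5 = 26 → 26 weeks.
The longest path through Polish is only 23 weeks, so Polish has float 3.
That remains the longest chain; total 26 weeks.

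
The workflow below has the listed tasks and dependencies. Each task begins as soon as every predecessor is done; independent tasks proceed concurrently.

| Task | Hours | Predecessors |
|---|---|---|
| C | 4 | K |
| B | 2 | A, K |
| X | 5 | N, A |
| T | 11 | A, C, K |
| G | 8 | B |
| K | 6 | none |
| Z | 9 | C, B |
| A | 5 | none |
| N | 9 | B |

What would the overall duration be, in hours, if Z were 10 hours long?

22

Actual critical path: K→B→N→X = 6+2+9+5 = 22 ⇒ 22 hours.
The longest path through Z is only 19 hours, so Z has float 3.
No other chain overtakes it, so the finish is 22 hours.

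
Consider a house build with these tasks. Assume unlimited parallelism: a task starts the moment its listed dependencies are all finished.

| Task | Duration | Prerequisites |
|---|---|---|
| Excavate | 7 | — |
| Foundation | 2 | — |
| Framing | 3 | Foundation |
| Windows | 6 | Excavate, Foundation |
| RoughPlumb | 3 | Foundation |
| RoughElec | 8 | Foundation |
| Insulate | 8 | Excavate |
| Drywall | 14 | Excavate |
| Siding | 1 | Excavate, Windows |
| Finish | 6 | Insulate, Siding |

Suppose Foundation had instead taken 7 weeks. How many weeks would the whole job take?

Actual critical path: Excavate→Insulate→Finish = 7+8+6 = 21 ⇒ 21 weeks.
Foundation is off the critical path — its longest chain is 15 weeks, giving 6 of slack.
That remains the longest chain; total 21 weeks.

21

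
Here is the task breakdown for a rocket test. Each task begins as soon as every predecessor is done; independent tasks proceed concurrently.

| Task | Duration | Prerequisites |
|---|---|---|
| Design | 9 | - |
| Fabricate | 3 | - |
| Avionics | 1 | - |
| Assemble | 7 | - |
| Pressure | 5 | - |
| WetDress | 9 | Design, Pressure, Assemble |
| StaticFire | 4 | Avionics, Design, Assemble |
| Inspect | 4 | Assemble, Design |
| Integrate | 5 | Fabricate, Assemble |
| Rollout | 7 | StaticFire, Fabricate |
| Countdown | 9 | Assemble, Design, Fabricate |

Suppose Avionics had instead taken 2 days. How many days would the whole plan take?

20

The binding path is Design→StaticFire→Rollout = 9+4+7 = 20; finish at 20 days.
Avionics is off the critical path — its longest chain is 12 days, giving 8 of slack.
That remains the longest chain; total 20 days.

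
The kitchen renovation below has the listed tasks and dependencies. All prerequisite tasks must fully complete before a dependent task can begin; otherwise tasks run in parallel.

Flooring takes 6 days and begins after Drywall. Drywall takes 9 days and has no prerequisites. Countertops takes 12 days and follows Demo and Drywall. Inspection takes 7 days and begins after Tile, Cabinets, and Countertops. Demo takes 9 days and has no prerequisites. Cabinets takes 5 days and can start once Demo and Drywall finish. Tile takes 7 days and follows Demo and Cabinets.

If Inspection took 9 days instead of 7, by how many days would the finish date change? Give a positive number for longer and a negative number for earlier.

2

Actual critical path: Demo→Cabinets→Tile→Inspection = 9+5+7+7 = 28 ⇒ 28 days.
Since Inspection is critical, the +2 change carries straight to that chain (now 30 days).
That remains the longest chain; total 30 days.
Change in finish: 30 − 28 = +2 days.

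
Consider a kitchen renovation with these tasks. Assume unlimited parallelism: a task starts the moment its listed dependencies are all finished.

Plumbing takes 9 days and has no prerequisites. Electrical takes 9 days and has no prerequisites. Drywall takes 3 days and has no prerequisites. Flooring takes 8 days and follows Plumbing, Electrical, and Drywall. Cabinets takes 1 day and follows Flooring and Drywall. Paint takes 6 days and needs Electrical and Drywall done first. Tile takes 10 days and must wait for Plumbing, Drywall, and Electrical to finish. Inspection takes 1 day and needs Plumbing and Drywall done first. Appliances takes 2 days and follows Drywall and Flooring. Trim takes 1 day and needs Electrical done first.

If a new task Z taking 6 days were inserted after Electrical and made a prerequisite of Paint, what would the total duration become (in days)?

21

Originally the plan takes 19 days.
With Z inserted, Paint now waits for max(Electrical, Drywall, Z).
New critical path: Electrical→Z→Paint = 9+6+6 = 21 ⇒ 21 days.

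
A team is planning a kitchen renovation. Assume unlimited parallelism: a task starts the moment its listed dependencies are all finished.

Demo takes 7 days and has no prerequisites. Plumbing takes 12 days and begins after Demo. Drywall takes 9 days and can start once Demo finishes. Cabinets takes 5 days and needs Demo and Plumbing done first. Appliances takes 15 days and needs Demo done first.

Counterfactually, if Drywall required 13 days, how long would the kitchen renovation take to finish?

Actual critical path: Demo→Plumbing→Cabinets = 7+12+5 = 24 ⇒ 24 days.
The longest path through Drywall is only 16 days, so Drywall has float 8.
No other chain overtakes it, so the finish is 24 days.

24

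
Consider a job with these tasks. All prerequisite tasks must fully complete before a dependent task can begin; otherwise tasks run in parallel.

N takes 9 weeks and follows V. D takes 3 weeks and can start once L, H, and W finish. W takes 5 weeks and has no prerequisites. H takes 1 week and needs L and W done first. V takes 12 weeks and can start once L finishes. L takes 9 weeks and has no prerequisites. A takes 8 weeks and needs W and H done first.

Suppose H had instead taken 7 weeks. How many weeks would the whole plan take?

Critical path before the change: L→V→N = 9+12+9 = 30 giving 30 weeks.
H is off the critical path — its longest chain is 18 weeks, giving 12 of slack.
No other chain overtakes it, so the finish is 30 weeks.

30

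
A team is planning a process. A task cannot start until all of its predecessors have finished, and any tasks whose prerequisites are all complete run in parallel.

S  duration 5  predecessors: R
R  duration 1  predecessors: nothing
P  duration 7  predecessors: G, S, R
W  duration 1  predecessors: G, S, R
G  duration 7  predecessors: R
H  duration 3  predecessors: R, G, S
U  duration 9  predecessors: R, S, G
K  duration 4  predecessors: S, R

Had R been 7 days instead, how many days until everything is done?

23

The binding path is R→G→U = 1+7+9 = 17; finish at 17 days.
R is on the critical path; changing it to 7 makes that path 23 days.
No other chain overtakes it, so the finish is 23 days.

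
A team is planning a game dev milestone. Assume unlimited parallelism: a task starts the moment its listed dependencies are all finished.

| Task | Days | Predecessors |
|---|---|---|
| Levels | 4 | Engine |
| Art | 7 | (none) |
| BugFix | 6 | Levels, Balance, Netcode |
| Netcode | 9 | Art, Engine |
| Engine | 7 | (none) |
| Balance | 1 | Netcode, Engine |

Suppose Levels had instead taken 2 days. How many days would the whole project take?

23

Critical path before the change: Engine→Netcode→Balance→BugFix = 7+9+1+6 = 23 giving 23 days.
The longest path through Levels is only 17 days, so Levels has float 6.
That remains the longest chain; total 23 days.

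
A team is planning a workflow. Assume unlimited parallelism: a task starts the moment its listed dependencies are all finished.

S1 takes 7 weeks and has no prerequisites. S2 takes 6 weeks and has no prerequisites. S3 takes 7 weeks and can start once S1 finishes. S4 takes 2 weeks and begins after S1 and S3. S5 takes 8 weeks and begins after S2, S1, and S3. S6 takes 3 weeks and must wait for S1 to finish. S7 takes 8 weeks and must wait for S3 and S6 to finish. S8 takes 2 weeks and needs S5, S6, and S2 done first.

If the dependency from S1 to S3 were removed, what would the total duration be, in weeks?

Original critical path: S1→S3→S5→S8 = 7+7+8+2 = 24 ⇒ 24 weeks.
Without S1→S3, S3's earliest start moves from 7 to 0.
The longest chain is now S1→S6→S7 = 7+3+8 = 18, so the project takes 18 weeks.

18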